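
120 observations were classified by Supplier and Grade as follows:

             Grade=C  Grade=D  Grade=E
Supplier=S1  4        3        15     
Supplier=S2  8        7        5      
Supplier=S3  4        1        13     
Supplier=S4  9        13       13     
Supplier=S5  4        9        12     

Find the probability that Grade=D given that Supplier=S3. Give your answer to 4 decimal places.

0.0556

Total with Supplier=S3: 4 + 1 + 13 = 18.
P(Grade=D | Supplier=S3) = 1/18 = 0.0556.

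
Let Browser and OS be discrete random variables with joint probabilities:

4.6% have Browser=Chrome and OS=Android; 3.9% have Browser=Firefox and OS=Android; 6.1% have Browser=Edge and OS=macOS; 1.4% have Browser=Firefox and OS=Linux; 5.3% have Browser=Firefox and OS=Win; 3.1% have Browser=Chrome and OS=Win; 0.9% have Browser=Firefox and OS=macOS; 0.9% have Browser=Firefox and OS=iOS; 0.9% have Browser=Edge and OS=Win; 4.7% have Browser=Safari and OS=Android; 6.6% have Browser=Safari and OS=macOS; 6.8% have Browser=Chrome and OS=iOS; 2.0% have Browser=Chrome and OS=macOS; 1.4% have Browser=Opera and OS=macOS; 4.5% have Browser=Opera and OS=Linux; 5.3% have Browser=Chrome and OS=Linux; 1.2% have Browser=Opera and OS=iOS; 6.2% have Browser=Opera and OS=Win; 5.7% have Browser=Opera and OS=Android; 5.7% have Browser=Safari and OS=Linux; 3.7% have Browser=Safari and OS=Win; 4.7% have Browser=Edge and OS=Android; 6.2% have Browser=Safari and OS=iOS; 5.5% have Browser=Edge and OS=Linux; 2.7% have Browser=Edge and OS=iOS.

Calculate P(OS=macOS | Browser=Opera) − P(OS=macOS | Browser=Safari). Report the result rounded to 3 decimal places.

-0.172

P(Browser=Opera) = 0.062 + 0.014 + 0.045 + 0.012 + 0.057 = 0.190; P(OS=macOS | Browser=Opera) = 0.014/0.190 = 0.0737.
P(Browser=Safari) = 0.037 + 0.066 + 0.057 + 0.062 + 0.047 = 0.269; P(OS=macOS | Browser=Safari) = 0.066/0.269 = 0.2454.
Difference = -0.172.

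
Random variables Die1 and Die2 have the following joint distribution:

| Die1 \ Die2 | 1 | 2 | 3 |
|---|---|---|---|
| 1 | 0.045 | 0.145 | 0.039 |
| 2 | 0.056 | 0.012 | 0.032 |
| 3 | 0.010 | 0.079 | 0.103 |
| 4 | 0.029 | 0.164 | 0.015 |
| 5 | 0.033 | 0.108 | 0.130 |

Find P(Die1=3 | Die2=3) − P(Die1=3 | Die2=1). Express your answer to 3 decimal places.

P(Die2=3) = 0.039 + 0.032 + 0.103 + 0.015 + 0.130 = 0.319; P(Die1=3 | Die2=3) = 0.103/0.319 = 0.3229.
P(Die2=1) = 0.045 + 0.056 + 0.010 + 0.029 + 0.033 = 0.173; P(Die1=3 | Die2=1) = 0.010/0.173 = 0.0578.
Difference = 0.265.

0.265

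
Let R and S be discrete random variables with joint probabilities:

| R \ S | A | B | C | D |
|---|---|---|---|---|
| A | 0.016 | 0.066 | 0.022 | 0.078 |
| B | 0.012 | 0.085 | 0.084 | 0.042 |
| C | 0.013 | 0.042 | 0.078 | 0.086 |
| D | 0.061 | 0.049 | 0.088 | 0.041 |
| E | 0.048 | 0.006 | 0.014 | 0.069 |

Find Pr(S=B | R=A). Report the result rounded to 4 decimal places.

0.3626

P(R=A) = 0.016 + 0.066 + 0.022 + 0.078 = 0.182.
P(S=B | R=A) = 0.066/0.182 = 0.3626.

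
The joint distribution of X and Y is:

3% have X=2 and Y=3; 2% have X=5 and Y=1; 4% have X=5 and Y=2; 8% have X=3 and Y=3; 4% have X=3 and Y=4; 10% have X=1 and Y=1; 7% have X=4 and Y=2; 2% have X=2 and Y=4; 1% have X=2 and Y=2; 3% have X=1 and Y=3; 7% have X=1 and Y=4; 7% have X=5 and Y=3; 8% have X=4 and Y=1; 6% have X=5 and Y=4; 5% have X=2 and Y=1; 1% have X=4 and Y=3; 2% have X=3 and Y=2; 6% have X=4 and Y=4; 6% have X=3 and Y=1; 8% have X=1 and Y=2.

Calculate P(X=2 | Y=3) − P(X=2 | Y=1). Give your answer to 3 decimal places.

-0.025

P(Y=3) = 0.03 + 0.03 + 0.08 + 0.01 + 0.07 = 0.22; P(X=2 | Y=3) = 0.03/0.22 = 0.1364.
P(Y=1) = 0.10 + 0.05 + 0.06 + 0.08 + 0.02 = 0.31; P(X=2 | Y=1) = 0.05/0.31 = 0.1613.
Difference = -0.025.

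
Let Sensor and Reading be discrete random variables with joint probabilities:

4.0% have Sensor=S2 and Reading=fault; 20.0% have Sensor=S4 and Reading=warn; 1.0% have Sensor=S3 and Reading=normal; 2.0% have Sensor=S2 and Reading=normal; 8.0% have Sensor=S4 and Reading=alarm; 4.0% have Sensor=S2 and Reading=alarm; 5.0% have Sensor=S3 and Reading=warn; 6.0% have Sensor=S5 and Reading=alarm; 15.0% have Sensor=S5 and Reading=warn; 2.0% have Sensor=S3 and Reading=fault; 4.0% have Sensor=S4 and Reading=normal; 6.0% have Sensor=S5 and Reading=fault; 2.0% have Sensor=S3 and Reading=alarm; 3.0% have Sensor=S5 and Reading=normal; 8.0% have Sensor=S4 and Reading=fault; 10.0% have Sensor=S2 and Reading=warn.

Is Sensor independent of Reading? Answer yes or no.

yes

Every cell satisfies P(Sensor,Reading) = P(Sensor)·P(Reading). For instance P(Sensor=S4) = 0.400, P(Reading=fault) = 0.200, and 0.400×0.200 = 0.080 matches the joint entry. So Sensor and Reading are independent.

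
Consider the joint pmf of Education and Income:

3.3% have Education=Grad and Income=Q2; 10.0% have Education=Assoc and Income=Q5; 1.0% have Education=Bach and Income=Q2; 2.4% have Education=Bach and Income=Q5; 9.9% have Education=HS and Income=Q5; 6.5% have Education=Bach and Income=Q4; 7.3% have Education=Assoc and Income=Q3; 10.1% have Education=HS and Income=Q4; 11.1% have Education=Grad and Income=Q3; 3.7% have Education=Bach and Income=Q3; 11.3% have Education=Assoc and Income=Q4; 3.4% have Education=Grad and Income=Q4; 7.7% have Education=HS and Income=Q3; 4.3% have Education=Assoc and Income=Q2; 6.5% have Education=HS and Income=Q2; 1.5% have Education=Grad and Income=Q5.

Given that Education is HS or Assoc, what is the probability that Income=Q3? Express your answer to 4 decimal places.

P(Education=HS) = 0.065 + 0.077 + 0.101 + 0.099 = 0.342.
P(Education=Assoc) = 0.043 + 0.073 + 0.113 + 0.100 = 0.329.
P(Education ∈ {HS, Assoc}) = 0.342 + 0.329 = 0.671; P(Income=Q3, Education ∈ {HS, Assoc}) = 0.077 + 0.073 = 0.150.
P(Income=Q3 | Education ∈ {HS, Assoc}) = 0.150/0.671 = 0.2235.

0.2235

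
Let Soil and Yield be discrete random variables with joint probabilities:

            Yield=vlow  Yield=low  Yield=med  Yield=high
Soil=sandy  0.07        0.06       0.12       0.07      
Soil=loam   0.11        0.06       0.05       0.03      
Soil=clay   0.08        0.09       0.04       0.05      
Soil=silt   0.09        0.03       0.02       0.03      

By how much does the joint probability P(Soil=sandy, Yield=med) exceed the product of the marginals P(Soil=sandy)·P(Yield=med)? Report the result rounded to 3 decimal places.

P(Soil=sandy) = 0.07 + 0.06 + 0.12 + 0.07 = 0.32.
P(Yield=med) = 0.12 + 0.05 + 0.04 + 0.02 = 0.23.
P(Soil=sandy, Yield=med) − P(Soil=sandy)P(Yield=med) = 0.12 − 0.32×0.23 = 0.046.

0.046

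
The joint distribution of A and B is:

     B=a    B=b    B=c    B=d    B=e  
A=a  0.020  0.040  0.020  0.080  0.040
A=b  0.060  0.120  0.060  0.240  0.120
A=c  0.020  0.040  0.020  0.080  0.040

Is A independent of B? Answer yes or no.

yes

Every cell satisfies P(A,B) = P(A)·P(B). For instance P(A=b) = 0.600, P(B=e) = 0.200, and 0.600×0.200 = 0.120 matches the joint entry. So A and B are independent.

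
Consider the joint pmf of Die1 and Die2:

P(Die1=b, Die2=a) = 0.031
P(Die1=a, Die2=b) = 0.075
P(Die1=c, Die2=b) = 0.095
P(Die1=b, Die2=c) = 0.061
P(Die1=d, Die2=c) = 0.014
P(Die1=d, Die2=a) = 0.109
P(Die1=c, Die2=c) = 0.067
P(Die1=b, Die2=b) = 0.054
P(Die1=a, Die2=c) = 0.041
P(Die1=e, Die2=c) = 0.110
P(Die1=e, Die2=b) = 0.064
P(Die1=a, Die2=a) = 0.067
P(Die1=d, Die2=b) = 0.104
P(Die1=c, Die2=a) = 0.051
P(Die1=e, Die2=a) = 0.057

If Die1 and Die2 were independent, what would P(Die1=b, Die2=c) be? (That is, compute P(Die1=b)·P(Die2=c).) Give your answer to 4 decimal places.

0.0428

P(Die1=b) = 0.031 + 0.054 + 0.061 = 0.146.
P(Die2=c) = 0.041 + 0.061 + 0.067 + 0.014 + 0.110 = 0.293.
Product: 0.146 × 0.293 = 0.0428.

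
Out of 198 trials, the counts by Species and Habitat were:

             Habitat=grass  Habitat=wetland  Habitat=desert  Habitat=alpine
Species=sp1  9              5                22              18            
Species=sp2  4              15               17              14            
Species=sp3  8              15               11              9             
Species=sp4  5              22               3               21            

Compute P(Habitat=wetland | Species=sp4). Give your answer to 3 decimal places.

0.431

Total with Species=sp4: 5 + 22 + 3 + 21 = 51.
P(Habitat=wetland | Species=sp4) = 22/51 = 0.431.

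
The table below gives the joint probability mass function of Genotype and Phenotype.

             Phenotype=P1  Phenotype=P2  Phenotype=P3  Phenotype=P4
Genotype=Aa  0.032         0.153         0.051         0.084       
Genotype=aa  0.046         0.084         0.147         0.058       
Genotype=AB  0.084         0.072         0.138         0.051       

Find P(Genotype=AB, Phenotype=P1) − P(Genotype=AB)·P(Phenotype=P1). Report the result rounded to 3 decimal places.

0.028

P(Genotype=AB) = 0.084 + 0.072 + 0.138 + 0.051 = 0.345.
P(Phenotype=P1) = 0.032 + 0.046 + 0.084 = 0.162.
P(Genotype=AB, Phenotype=P1) − P(Genotype=AB)P(Phenotype=P1) = 0.084 − 0.345×0.162 = 0.028.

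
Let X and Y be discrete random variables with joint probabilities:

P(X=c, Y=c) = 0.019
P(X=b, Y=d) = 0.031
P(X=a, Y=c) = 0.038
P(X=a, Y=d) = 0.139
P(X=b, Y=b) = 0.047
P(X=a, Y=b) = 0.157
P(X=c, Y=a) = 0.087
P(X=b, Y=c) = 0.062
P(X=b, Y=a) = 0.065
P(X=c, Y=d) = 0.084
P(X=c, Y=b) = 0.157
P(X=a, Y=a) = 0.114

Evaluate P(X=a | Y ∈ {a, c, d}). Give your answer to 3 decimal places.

0.455

P(Y=a) = 0.114 + 0.065 + 0.087 = 0.266.
P(Y=c) = 0.038 + 0.062 + 0.019 = 0.119.
P(Y=d) = 0.139 + 0.031 + 0.084 = 0.254.
P(Y ∈ {a, c, d}) = 0.266 + 0.119 + 0.254 = 0.639; P(X=a, Y ∈ {a, c, d}) = 0.114 + 0.038 + 0.139 = 0.291.
P(X=a | Y ∈ {a, c, d}) = 0.291/0.639 = 0.455.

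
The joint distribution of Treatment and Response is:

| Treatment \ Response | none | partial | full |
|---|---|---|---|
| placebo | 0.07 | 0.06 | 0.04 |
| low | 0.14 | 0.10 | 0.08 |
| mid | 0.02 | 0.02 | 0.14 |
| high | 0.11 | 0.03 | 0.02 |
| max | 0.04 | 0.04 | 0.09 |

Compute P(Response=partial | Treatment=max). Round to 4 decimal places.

0.2353

P(Treatment=max) = 0.04 + 0.04 + 0.09 = 0.17.
P(Response=partial | Treatment=max) = 0.04/0.17 = 0.2353.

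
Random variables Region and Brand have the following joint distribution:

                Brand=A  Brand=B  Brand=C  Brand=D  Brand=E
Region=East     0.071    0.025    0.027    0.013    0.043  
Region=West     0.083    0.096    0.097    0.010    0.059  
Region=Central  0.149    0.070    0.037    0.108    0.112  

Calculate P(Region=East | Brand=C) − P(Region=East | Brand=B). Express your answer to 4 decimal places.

0.0368

P(Brand=C) = 0.027 + 0.097 + 0.037 = 0.161; P(Region=East | Brand=C) = 0.027/0.161 = 0.16770.
P(Brand=B) = 0.025 + 0.096 + 0.070 = 0.191; P(Region=East | Brand=B) = 0.025/0.191 = 0.13089.
Difference = 0.0368.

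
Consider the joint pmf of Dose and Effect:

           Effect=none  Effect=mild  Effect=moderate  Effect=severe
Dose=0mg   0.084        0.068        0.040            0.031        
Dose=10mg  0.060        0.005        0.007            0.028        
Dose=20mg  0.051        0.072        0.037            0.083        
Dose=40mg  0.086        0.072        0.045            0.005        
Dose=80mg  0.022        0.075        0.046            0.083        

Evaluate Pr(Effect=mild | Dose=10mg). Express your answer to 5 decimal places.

0.05000

P(Dose=10mg) = 0.060 + 0.005 + 0.007 + 0.028 = 0.100.
P(Effect=mild | Dose=10mg) = 0.005/0.100 = 0.05000.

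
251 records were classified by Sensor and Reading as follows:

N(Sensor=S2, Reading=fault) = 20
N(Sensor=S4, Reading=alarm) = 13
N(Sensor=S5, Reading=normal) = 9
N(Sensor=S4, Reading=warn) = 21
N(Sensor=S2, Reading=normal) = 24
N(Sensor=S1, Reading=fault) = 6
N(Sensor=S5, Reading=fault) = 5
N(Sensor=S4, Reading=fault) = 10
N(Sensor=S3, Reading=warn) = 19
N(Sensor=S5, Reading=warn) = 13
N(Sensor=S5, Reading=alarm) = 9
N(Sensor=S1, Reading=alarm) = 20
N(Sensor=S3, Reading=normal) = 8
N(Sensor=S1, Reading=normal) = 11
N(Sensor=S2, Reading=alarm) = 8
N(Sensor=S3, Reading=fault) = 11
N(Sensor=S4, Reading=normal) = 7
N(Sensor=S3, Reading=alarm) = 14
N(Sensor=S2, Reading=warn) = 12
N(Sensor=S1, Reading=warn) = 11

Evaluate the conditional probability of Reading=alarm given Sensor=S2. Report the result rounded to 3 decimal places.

0.125

Total with Sensor=S2: 24 + 12 + 8 + 20 = 64.
P(Reading=alarm | Sensor=S2) = 8/64 = 0.125.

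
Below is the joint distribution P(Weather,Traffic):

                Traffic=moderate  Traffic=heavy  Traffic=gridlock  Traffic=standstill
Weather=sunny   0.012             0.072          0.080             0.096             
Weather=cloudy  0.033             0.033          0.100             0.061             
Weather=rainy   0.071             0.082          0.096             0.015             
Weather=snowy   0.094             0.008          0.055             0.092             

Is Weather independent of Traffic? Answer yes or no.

no

P(Weather=rainy) = 0.264 and P(Traffic=standstill) = 0.264, so their product is 0.06970, but P(Weather=rainy, Traffic=standstill) = 0.015. Since these differ, Weather and Traffic are not independent.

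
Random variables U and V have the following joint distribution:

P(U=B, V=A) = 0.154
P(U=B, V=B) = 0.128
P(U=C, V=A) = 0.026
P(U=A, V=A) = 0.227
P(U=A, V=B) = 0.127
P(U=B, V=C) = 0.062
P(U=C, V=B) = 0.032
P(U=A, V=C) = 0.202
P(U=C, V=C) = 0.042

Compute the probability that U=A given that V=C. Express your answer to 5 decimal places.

0.66013

P(V=C) = 0.202 + 0.062 + 0.042 = 0.306.
P(U=A | V=C) = 0.202/0.306 = 0.66013.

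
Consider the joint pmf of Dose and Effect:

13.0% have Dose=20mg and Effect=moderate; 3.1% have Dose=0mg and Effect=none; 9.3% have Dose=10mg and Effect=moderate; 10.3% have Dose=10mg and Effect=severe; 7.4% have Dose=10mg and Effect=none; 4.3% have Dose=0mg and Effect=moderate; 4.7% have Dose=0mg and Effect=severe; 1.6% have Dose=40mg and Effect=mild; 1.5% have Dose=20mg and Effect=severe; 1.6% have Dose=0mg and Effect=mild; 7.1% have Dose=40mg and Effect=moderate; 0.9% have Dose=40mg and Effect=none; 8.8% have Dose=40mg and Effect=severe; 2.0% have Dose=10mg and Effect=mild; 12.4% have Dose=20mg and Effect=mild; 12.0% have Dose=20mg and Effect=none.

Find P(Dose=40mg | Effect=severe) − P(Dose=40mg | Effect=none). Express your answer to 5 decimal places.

P(Effect=severe) = 0.047 + 0.103 + 0.015 + 0.088 = 0.253; P(Dose=40mg | Effect=severe) = 0.088/0.253 = 0.347826.
P(Effect=none) = 0.031 + 0.074 + 0.120 + 0.009 = 0.234; P(Dose=40mg | Effect=none) = 0.009/0.234 = 0.038462.
Difference = 0.30936.

0.30936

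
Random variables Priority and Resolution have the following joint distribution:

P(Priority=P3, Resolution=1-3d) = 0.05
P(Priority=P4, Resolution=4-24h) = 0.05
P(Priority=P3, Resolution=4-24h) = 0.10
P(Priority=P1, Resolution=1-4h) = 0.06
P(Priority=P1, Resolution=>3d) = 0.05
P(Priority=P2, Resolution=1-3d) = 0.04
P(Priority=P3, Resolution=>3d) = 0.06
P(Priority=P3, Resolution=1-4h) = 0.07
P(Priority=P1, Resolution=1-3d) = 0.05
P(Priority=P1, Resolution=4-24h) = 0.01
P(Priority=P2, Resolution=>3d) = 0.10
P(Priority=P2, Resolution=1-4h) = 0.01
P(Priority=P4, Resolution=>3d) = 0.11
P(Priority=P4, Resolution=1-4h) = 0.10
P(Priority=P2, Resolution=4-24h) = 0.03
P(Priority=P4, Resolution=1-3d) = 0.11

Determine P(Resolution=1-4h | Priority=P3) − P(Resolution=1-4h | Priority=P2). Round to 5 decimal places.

P(Priority=P3) = 0.07 + 0.10 + 0.05 + 0.06 = 0.28; P(Resolution=1-4h | Priority=P3) = 0.07/0.28 = 0.250000.
P(Priority=P2) = 0.01 + 0.03 + 0.04 + 0.10 = 0.18; P(Resolution=1-4h | Priority=P2) = 0.01/0.18 = 0.055556.
Difference = 0.19444.

0.19444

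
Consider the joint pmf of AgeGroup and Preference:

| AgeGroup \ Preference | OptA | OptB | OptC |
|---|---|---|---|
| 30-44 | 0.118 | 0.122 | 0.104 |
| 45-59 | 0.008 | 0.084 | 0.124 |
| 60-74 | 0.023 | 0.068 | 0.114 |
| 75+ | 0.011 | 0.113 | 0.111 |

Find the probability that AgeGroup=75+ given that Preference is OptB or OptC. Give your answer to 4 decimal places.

0.2667

P(Preference=OptB) = 0.122 + 0.084 + 0.068 + 0.113 = 0.387.
P(Preference=OptC) = 0.104 + 0.124 + 0.114 + 0.111 = 0.453.
P(Preference ∈ {OptB, OptC}) = 0.387 + 0.453 = 0.840; P(AgeGroup=75+, Preference ∈ {OptB, OptC}) = 0.113 + 0.111 = 0.224.
P(AgeGroup=75+ | Preference ∈ {OptB, OptC}) = 0.224/0.840 = 0.2667.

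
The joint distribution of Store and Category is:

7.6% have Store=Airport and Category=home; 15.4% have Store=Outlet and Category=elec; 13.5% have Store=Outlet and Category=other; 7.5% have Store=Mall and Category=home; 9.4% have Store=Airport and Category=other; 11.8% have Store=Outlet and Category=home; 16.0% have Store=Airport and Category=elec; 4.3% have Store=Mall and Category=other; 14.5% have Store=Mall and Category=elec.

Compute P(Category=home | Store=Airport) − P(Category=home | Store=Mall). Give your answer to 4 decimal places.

-0.0549

P(Store=Airport) = 0.160 + 0.076 + 0.094 = 0.330; P(Category=home | Store=Airport) = 0.076/0.330 = 0.23030.
P(Store=Mall) = 0.145 + 0.075 + 0.043 = 0.263; P(Category=home | Store=Mall) = 0.075/0.263 = 0.28517.
Difference = -0.0549.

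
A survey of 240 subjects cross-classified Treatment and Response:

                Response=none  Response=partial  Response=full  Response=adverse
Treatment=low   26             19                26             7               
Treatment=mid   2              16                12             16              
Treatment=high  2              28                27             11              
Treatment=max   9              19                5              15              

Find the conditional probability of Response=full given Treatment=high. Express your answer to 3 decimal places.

Total with Treatment=high: 2 + 28 + 27 + 11 = 68.
P(Response=full | Treatment=high) = 27/68 = 0.397.

0.397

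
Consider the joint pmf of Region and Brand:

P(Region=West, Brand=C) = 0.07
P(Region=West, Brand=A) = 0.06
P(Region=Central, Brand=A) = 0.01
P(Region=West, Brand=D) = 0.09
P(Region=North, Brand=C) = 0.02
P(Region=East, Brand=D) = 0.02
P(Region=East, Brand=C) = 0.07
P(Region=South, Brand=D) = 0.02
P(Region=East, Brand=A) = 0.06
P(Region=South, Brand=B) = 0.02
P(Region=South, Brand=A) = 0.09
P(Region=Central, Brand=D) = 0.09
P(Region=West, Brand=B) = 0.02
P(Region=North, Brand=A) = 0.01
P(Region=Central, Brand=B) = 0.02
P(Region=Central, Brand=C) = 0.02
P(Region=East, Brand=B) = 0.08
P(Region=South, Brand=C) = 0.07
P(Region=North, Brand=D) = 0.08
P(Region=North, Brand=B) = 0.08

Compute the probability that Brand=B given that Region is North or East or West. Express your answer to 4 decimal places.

P(Region=North) = 0.01 + 0.08 + 0.02 + 0.08 = 0.19.
P(Region=East) = 0.06 + 0.08 + 0.07 + 0.02 = 0.23.
P(Region=West) = 0.06 + 0.02 + 0.07 + 0.09 = 0.24.
P(Region ∈ {North, East, West}) = 0.19 + 0.23 + 0.24 = 0.66; P(Brand=B, Region ∈ {North, East, West}) = 0.08 + 0.08 + 0.02 = 0.18.
P(Brand=B | Region ∈ {North, East, West}) = 0.18/0.66 = 0.2727.

0.2727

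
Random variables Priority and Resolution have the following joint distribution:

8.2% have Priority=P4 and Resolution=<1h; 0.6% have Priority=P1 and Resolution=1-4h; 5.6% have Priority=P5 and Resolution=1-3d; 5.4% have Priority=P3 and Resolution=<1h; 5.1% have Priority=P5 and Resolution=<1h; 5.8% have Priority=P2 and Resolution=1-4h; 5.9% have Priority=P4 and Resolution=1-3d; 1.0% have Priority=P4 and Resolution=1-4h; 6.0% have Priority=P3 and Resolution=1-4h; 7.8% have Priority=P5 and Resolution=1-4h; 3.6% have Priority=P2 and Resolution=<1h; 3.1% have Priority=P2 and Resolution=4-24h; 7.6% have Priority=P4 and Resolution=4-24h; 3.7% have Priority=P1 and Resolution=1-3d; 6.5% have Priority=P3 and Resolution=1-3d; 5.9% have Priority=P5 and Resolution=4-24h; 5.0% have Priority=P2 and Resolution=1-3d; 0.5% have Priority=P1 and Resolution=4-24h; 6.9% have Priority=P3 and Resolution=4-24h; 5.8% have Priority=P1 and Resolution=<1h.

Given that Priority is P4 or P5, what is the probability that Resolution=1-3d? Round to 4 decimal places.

0.2442

P(Priority=P4) = 0.082 + 0.010 + 0.076 + 0.059 = 0.227.
P(Priority=P5) = 0.051 + 0.078 + 0.059 + 0.056 = 0.244.
P(Priority ∈ {P4, P5}) = 0.227 + 0.244 = 0.471; P(Resolution=1-3d, Priority ∈ {P4, P5}) = 0.059 + 0.056 = 0.115.
P(Resolution=1-3d | Priority ∈ {P4, P5}) = 0.115/0.471 = 0.2442.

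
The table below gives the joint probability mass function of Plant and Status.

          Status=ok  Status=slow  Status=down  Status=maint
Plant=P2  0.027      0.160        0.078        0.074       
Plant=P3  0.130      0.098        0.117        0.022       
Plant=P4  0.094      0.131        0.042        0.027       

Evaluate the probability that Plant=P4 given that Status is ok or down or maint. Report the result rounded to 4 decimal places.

P(Status=ok) = 0.027 + 0.130 + 0.094 = 0.251.
P(Status=down) = 0.078 + 0.117 + 0.042 = 0.237.
P(Status=maint) = 0.074 + 0.022 + 0.027 = 0.123.
P(Status ∈ {ok, down, maint}) = 0.251 + 0.237 + 0.123 = 0.611; P(Plant=P4, Status ∈ {ok, down, maint}) = 0.094 + 0.042 + 0.027 = 0.163.
P(Plant=P4 | Status ∈ {ok, down, maint}) = 0.163/0.611 = 0.2668.

0.2668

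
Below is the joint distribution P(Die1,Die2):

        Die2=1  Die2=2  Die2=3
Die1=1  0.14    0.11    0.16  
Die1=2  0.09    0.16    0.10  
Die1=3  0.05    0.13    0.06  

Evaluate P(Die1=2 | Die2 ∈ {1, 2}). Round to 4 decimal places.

0.3676

P(Die2=1) = 0.14 + 0.09 + 0.05 = 0.28.
P(Die2=2) = 0.11 + 0.16 + 0.13 = 0.40.
P(Die2 ∈ {1, 2}) = 0.28 + 0.40 = 0.68; P(Die1=2, Die2 ∈ {1, 2}) = 0.09 + 0.16 = 0.25.
P(Die1=2 | Die2 ∈ {1, 2}) = 0.25/0.68 = 0.3676.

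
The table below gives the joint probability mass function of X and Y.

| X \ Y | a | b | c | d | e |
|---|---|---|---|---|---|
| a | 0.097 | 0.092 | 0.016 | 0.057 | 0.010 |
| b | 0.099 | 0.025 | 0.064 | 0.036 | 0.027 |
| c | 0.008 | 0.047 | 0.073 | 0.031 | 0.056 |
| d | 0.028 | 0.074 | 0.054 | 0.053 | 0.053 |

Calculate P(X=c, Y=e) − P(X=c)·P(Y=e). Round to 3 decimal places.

P(X=c) = 0.008 + 0.047 + 0.073 + 0.031 + 0.056 = 0.215.
P(Y=e) = 0.010 + 0.027 + 0.056 + 0.053 = 0.146.
P(X=c, Y=e) − P(X=c)P(Y=e) = 0.056 − 0.215×0.146 = 0.025.

0.025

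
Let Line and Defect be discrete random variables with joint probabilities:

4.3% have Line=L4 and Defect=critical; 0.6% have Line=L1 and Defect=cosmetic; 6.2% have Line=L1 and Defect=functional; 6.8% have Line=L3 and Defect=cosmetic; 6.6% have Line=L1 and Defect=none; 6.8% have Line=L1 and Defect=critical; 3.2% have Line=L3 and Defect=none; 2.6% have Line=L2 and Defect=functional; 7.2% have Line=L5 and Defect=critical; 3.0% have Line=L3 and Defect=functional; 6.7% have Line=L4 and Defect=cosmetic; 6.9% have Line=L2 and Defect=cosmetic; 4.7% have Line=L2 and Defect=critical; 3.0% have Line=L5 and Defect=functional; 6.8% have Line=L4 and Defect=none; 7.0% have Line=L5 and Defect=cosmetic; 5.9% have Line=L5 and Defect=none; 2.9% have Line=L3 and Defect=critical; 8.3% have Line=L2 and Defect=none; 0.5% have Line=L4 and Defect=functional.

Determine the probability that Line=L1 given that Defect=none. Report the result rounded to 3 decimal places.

P(Defect=none) = 0.066 + 0.083 + 0.032 + 0.068 + 0.059 = 0.308.
P(Line=L1 | Defect=none) = 0.066/0.308 = 0.214.

0.214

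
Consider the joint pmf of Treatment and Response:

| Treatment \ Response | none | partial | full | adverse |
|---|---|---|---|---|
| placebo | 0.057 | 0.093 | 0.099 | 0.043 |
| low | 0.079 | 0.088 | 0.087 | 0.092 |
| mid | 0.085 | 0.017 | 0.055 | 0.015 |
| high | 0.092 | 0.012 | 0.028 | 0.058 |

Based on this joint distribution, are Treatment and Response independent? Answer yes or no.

P(Treatment=placebo) = 0.292 and P(Response=none) = 0.313, so their product is 0.09140, but P(Treatment=placebo, Response=none) = 0.057. Since these differ, Treatment and Response are not independent.

no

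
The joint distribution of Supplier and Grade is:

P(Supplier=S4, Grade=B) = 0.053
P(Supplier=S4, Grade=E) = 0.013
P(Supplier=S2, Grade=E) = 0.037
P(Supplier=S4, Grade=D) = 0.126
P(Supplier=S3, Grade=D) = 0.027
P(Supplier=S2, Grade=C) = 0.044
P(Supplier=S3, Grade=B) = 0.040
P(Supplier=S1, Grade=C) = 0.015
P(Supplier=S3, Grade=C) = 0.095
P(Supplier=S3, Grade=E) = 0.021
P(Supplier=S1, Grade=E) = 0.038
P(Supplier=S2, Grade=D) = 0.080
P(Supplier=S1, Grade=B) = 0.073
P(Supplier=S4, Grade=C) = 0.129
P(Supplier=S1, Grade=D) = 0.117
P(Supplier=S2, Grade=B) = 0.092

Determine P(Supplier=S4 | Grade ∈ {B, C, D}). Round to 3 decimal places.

0.346

P(Grade=B) = 0.073 + 0.092 + 0.040 + 0.053 = 0.258.
P(Grade=C) = 0.015 + 0.044 + 0.095 + 0.129 = 0.283.
P(Grade=D) = 0.117 + 0.080 + 0.027 + 0.126 = 0.350.
P(Grade ∈ {B, C, D}) = 0.258 + 0.283 + 0.350 = 0.891; P(Supplier=S4, Grade ∈ {B, C, D}) = 0.053 + 0.129 + 0.126 = 0.308.
P(Supplier=S4 | Grade ∈ {B, C, D}) = 0.308/0.891 = 0.346.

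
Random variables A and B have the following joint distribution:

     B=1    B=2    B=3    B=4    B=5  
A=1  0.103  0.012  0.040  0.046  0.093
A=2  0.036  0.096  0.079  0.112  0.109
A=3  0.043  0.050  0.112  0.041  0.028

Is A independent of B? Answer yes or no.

no

P(A=1) = 0.294 and P(B=1) = 0.182, so their product is 0.05351, but P(A=1, B=1) = 0.103. Since these differ, A and B are not independent.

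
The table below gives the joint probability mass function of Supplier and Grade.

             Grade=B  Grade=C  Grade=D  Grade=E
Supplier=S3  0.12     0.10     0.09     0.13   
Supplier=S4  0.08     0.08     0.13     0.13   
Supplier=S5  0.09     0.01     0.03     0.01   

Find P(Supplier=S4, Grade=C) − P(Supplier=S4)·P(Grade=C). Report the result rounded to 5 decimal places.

P(Supplier=S4) = 0.08 + 0.08 + 0.13 + 0.13 = 0.42.
P(Grade=C) = 0.10 + 0.08 + 0.01 = 0.19.
P(Supplier=S4, Grade=C) − P(Supplier=S4)P(Grade=C) = 0.08 − 0.42×0.19 = 0.00020.

0.00020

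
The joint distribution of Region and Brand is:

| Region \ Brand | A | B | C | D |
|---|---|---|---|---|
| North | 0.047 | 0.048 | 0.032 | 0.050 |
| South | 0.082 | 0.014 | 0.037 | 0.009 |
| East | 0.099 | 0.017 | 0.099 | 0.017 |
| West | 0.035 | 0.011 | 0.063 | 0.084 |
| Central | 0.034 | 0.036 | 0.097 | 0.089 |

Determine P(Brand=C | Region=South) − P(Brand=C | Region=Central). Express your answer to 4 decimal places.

P(Region=South) = 0.082 + 0.014 + 0.037 + 0.009 = 0.142; P(Brand=C | Region=South) = 0.037/0.142 = 0.26056.
P(Region=Central) = 0.034 + 0.036 + 0.097 + 0.089 = 0.256; P(Brand=C | Region=Central) = 0.097/0.256 = 0.37891.
Difference = -0.1183.

-0.1183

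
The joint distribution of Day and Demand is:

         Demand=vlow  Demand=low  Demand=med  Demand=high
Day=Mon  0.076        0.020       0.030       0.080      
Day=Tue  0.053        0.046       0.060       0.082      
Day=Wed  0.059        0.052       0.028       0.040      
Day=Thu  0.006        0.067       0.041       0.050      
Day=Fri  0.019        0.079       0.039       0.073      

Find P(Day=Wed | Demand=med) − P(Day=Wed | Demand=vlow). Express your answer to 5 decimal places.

-0.13558

P(Demand=med) = 0.030 + 0.060 + 0.028 + 0.041 + 0.039 = 0.198; P(Day=Wed | Demand=med) = 0.028/0.198 = 0.141414.
P(Demand=vlow) = 0.076 + 0.053 + 0.059 + 0.006 + 0.019 = 0.213; P(Day=Wed | Demand=vlow) = 0.059/0.213 = 0.276995.
Difference = -0.13558.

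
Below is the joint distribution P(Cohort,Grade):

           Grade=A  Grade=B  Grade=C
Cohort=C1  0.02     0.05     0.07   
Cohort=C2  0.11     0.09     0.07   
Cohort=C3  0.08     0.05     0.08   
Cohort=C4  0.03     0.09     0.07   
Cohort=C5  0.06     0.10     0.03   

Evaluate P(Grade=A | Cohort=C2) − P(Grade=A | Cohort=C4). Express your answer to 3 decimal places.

P(Cohort=C2) = 0.11 + 0.09 + 0.07 = 0.27; P(Grade=A | Cohort=C2) = 0.11/0.27 = 0.4074.
P(Cohort=C4) = 0.03 + 0.09 + 0.07 = 0.19; P(Grade=A | Cohort=C4) = 0.03/0.19 = 0.1579.
Difference = 0.250.

0.250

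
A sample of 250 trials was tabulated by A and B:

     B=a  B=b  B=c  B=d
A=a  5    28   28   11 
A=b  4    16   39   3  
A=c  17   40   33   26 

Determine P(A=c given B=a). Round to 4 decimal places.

Total with B=a: 5 + 4 + 17 = 26.
P(A=c | B=a) = 17/26 = 0.6538.

0.6538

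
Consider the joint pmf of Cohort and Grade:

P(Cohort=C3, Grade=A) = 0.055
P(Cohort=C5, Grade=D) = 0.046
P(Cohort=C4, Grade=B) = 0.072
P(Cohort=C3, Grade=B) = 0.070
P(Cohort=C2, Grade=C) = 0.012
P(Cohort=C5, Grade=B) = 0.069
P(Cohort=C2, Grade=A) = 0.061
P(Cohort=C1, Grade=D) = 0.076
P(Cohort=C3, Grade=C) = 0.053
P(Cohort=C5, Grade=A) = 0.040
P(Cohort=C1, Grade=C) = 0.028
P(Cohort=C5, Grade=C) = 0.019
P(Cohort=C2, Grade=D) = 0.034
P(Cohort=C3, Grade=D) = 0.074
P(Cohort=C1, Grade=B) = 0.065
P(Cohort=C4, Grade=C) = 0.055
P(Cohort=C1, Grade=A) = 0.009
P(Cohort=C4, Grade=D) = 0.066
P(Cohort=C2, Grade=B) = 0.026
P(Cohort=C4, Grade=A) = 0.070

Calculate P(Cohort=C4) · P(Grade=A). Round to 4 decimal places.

P(Cohort=C4) = 0.070 + 0.072 + 0.055 + 0.066 = 0.263.
P(Grade=A) = 0.009 + 0.061 + 0.055 + 0.070 + 0.040 = 0.235.
Product: 0.263 × 0.235 = 0.0618.

0.0618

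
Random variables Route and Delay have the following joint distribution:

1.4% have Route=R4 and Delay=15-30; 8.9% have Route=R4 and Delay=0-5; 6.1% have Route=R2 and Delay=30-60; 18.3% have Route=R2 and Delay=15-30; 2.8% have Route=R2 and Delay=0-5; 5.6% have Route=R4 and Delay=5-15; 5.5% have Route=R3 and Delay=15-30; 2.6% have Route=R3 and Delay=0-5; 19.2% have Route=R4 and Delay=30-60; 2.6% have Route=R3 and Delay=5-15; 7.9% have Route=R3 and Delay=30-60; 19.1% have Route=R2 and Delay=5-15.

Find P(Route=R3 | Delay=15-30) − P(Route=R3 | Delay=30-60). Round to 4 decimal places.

P(Delay=15-30) = 0.183 + 0.055 + 0.014 = 0.252; P(Route=R3 | Delay=15-30) = 0.055/0.252 = 0.21825.
P(Delay=30-60) = 0.061 + 0.079 + 0.192 = 0.332; P(Route=R3 | Delay=30-60) = 0.079/0.332 = 0.23795.
Difference = -0.0197.

-0.0197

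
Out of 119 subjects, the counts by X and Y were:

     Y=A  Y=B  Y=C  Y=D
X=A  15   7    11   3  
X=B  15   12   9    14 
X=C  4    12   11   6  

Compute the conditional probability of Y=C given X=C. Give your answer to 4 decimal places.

Total with X=C: 4 + 12 + 11 + 6 = 33.
P(Y=C | X=C) = 11/33 = 0.3333.

0.3333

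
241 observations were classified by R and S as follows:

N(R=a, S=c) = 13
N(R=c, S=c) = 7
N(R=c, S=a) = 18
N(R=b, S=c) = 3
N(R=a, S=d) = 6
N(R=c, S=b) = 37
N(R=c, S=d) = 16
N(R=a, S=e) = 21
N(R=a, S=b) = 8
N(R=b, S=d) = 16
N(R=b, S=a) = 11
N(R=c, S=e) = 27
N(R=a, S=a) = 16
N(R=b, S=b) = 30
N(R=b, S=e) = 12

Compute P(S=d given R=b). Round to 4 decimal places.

0.2222

Total with R=b: 11 + 30 + 3 + 16 + 12 = 72.
P(S=d | R=b) = 16/72 = 0.2222.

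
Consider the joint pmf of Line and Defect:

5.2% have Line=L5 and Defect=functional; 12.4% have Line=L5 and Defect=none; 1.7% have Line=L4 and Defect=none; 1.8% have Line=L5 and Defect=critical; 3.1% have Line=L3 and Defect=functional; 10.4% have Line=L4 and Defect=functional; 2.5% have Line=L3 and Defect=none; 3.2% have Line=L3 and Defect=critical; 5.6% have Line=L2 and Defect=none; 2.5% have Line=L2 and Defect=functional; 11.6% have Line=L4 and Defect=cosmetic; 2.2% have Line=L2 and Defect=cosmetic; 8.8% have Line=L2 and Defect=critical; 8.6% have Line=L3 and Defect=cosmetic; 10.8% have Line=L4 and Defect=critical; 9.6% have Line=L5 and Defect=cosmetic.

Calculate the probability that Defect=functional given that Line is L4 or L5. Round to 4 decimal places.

0.2457

P(Line=L4) = 0.017 + 0.116 + 0.104 + 0.108 = 0.345.
P(Line=L5) = 0.124 + 0.096 + 0.052 + 0.018 = 0.290.
P(Line ∈ {L4, L5}) = 0.345 + 0.290 = 0.635; P(Defect=functional, Line ∈ {L4, L5}) = 0.104 + 0.052 = 0.156.
P(Defect=functional | Line ∈ {L4, L5}) = 0.156/0.635 = 0.2457.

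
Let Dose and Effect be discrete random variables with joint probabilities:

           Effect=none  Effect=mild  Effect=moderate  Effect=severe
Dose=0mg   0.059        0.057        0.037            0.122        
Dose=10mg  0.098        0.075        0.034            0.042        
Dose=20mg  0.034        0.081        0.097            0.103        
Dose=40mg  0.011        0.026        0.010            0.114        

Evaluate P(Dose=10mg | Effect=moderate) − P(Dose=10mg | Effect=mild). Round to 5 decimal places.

-0.12280

P(Effect=moderate) = 0.037 + 0.034 + 0.097 + 0.010 = 0.178; P(Dose=10mg | Effect=moderate) = 0.034/0.178 = 0.191011.
P(Effect=mild) = 0.057 + 0.075 + 0.081 + 0.026 = 0.239; P(Dose=10mg | Effect=mild) = 0.075/0.239 = 0.313808.
Difference = -0.12280.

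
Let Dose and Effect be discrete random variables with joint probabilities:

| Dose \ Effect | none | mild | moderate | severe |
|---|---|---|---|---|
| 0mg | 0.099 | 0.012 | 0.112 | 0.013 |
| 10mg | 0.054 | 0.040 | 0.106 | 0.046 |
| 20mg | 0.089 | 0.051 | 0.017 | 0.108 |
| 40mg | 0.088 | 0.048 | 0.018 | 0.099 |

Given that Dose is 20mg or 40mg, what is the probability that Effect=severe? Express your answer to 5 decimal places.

P(Dose=20mg) = 0.089 + 0.051 + 0.017 + 0.108 = 0.265.
P(Dose=40mg) = 0.088 + 0.048 + 0.018 + 0.099 = 0.253.
P(Dose ∈ {20mg, 40mg}) = 0.265 + 0.253 = 0.518; P(Effect=severe, Dose ∈ {20mg, 40mg}) = 0.108 + 0.099 = 0.207.
P(Effect=severe | Dose ∈ {20mg, 40mg}) = 0.207/0.518 = 0.39961.

0.39961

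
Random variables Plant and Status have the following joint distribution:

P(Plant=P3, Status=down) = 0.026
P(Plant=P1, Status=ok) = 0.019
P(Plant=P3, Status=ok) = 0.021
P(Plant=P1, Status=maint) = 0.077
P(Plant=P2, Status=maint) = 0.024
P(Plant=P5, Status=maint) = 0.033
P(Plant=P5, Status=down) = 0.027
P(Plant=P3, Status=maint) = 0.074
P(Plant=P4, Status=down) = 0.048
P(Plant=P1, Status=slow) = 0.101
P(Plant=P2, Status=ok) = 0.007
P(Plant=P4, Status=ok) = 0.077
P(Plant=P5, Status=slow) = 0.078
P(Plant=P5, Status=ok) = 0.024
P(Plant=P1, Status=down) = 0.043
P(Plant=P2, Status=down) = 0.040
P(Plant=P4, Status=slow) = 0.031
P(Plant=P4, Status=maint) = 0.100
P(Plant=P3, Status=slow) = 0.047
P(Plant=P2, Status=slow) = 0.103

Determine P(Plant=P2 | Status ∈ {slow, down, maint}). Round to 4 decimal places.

0.1960

P(Status=slow) = 0.101 + 0.103 + 0.047 + 0.031 + 0.078 = 0.360.
P(Status=down) = 0.043 + 0.040 + 0.026 + 0.048 + 0.027 = 0.184.
P(Status=maint) = 0.077 + 0.024 + 0.074 + 0.100 + 0.033 = 0.308.
P(Status ∈ {slow, down, maint}) = 0.360 + 0.184 + 0.308 = 0.852; P(Plant=P2, Status ∈ {slow, down, maint}) = 0.103 + 0.040 + 0.024 = 0.167.
P(Plant=P2 | Status ∈ {slow, down, maint}) = 0.167/0.852 = 0.1960.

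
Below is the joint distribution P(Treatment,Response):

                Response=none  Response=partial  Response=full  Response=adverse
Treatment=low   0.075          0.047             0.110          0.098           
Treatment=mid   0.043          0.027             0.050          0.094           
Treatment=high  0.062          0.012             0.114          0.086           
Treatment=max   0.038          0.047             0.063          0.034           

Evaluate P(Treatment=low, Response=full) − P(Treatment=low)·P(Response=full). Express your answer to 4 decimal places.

-0.0012

P(Treatment=low) = 0.075 + 0.047 + 0.110 + 0.098 = 0.330.
P(Response=full) = 0.110 + 0.050 + 0.114 + 0.063 = 0.337.
P(Treatment=low, Response=full) − P(Treatment=low)P(Response=full) = 0.110 − 0.330×0.337 = -0.0012.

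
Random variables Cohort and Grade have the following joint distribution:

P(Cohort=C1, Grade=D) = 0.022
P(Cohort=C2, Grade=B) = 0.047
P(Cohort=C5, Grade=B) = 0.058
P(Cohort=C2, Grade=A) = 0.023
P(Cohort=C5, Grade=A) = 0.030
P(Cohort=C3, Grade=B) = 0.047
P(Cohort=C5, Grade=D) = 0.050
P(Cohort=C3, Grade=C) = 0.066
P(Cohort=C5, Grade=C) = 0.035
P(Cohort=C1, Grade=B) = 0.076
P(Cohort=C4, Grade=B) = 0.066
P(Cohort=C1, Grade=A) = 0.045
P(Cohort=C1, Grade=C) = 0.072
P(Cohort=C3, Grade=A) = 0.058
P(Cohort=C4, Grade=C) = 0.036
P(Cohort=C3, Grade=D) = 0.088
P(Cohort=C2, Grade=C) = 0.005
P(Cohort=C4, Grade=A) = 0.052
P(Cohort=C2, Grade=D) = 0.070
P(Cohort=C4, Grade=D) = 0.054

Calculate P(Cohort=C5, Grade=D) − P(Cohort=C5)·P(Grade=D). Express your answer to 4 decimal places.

P(Cohort=C5) = 0.030 + 0.058 + 0.035 + 0.050 = 0.173.
P(Grade=D) = 0.022 + 0.070 + 0.088 + 0.054 + 0.050 = 0.284.
P(Cohort=C5, Grade=D) − P(Cohort=C5)P(Grade=D) = 0.050 − 0.173×0.284 = 0.0009.

0.0009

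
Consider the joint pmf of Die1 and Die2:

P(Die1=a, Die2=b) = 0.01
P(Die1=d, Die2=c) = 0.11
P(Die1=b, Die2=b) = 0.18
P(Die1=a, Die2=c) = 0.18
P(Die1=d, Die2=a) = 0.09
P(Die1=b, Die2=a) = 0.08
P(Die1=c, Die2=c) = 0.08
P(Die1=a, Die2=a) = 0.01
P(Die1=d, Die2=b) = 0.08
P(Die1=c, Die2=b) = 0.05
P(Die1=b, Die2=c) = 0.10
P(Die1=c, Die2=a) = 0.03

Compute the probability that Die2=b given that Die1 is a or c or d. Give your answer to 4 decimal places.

P(Die1=a) = 0.01 + 0.01 + 0.18 = 0.20.
P(Die1=c) = 0.03 + 0.05 + 0.08 = 0.16.
P(Die1=d) = 0.09 + 0.08 + 0.11 = 0.28.
P(Die1 ∈ {a, c, d}) = 0.20 + 0.16 + 0.28 = 0.64; P(Die2=b, Die1 ∈ {a, c, d}) = 0.01 + 0.05 + 0.08 = 0.14.
P(Die2=b | Die1 ∈ {a, c, d}) = 0.14/0.64 = 0.2188.

0.2188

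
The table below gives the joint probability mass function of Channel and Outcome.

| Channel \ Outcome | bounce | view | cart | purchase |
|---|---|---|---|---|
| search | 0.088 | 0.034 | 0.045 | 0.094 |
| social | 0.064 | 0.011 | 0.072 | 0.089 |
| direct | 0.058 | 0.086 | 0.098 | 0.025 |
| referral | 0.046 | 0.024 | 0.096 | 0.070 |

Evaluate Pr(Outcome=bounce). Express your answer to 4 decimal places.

0.2560

P(Outcome=bounce) = 0.088 + 0.064 + 0.058 + 0.046 = 0.256.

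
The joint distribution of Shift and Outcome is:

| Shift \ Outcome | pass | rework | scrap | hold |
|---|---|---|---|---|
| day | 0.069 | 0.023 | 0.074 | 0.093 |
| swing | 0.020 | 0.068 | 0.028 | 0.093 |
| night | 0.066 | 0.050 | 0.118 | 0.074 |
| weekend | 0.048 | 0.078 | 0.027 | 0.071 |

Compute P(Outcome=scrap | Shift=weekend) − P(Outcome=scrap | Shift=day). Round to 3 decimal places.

-0.165

P(Shift=weekend) = 0.048 + 0.078 + 0.027 + 0.071 = 0.224; P(Outcome=scrap | Shift=weekend) = 0.027/0.224 = 0.1205.
P(Shift=day) = 0.069 + 0.023 + 0.074 + 0.093 = 0.259; P(Outcome=scrap | Shift=day) = 0.074/0.259 = 0.2857.
Difference = -0.165.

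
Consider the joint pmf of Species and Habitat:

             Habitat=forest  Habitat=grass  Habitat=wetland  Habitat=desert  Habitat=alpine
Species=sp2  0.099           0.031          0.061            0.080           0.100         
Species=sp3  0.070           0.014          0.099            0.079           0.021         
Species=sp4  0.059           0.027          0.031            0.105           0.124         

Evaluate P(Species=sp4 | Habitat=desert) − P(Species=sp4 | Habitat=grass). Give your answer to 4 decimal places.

0.0227

P(Habitat=desert) = 0.080 + 0.079 + 0.105 = 0.264; P(Species=sp4 | Habitat=desert) = 0.105/0.264 = 0.39773.
P(Habitat=grass) = 0.031 + 0.014 + 0.027 = 0.072; P(Species=sp4 | Habitat=grass) = 0.027/0.072 = 0.37500.
Difference = 0.0227.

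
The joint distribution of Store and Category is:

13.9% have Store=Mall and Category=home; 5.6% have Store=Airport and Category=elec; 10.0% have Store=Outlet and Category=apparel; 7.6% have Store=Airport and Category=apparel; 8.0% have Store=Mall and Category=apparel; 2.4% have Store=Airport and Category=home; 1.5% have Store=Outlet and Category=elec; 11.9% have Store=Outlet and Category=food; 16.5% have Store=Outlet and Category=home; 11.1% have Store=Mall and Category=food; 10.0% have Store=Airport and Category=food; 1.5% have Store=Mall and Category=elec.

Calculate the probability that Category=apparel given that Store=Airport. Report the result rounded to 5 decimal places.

P(Store=Airport) = 0.100 + 0.076 + 0.056 + 0.024 = 0.256.
P(Category=apparel | Store=Airport) = 0.076/0.256 = 0.29688.

0.29688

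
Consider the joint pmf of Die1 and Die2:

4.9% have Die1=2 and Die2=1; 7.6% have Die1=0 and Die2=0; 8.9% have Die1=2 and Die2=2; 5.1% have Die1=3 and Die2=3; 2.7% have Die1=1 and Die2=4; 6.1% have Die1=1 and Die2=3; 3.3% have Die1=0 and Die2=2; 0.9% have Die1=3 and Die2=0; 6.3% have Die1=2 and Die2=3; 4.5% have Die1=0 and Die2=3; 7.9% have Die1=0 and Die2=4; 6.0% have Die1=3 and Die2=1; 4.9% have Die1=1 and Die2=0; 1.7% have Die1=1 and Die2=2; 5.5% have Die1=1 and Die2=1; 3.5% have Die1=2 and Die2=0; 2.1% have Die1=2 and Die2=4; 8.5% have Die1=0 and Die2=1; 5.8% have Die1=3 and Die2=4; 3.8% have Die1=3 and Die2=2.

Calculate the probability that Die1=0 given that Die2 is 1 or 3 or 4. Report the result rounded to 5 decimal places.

P(Die2=1) = 0.085 + 0.055 + 0.049 + 0.060 = 0.249.
P(Die2=3) = 0.045 + 0.061 + 0.063 + 0.051 = 0.220.
P(Die2=4) = 0.079 + 0.027 + 0.021 + 0.058 = 0.185.
P(Die2 ∈ {1, 3, 4}) = 0.249 + 0.220 + 0.185 = 0.654; P(Die1=0, Die2 ∈ {1, 3, 4}) = 0.085 + 0.045 + 0.079 = 0.209.
P(Die1=0 | Die2 ∈ {1, 3, 4}) = 0.209/0.654 = 0.31957.

0.31957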